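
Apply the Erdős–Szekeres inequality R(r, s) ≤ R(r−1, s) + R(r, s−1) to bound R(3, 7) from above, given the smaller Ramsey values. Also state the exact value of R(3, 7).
R(3, 7) ≤ R(2, 7) + R(3, 6) = 7 + 18 = 25; exact value R(3, 7) = 23.

The Erdős–Szekeres recurrence R(r, s) ≤ R(r−1, s) + R(r, s−1) applied to (r, s) = (3, 7) gives
  R(3, 7) ≤ R(2, 7) + R(3, 6) = 7 + 18 = 25.
(Recall R(2, k) = k and R is symmetric.) The recurrence is not tight here (it gives 25, but the exact value is R(3, 7) = 23); the tight upper bound requires a sharper argument than the simple recurrence, combined with a lower-bound construction on K_{22}.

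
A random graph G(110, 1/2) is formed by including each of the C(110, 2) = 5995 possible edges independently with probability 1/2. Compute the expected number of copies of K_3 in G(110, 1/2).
E[# K_3] = C(110, 3) · (1/2)^C(3, 2) = 215820 / 2^3 = 53955/2 = 26977.5

For each 3-subset S of vertices (there are C(110, 3) = 215820 such S), let X_S = 1 if S induces a K_3 (all C(3, 2) = 3 edges present). Then P(X_S = 1) = (1/2)^3 = 1/8. By linearity of expectation, E[# K_3] = C(110, 3) · (1/2)^3 = 215820 / 8 = 53955/2 = 26977.5.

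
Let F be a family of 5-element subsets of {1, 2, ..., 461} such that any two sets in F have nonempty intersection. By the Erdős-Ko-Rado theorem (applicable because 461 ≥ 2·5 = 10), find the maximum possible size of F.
max |F| = C(460, 4) = 1841369535

Erdős-Ko-Rado (1961): when n ≥ 2k, max |F| = C(n−1, k−1). The bound is attained by the star {A : i ∈ A} for any fixed i ∈ [n]. Here C(461−1, 5−1) = C(460, 4) = 1841369535.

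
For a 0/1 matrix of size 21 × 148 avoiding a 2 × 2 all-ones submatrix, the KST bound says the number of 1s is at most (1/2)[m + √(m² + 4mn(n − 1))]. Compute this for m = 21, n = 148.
z(21, 148; 2, 2) ≤ (1/2)[21 + √(21² + 4·21·148·147)] = (1/2)[21 + √1827945] = 686.5076

Kővári–Sós–Turán: let r_1, ..., r_21 be the row sums and z = Σ r_i the total number of 1s. Each pair of columns can share at most one row with both entries 1 (else a 2×2 all-ones block appears), so Σ_i C(r_i, 2) ≤ C(148, 2) = 10878. By convexity Σ_i C(r_i, 2) ≥ 21·C(z/21, 2) = z(z − 21)/(2·21), giving z² − 21z − 21·148·147 ≤ 0 and hence z ≤ (1/2)[21 + √(441 + 4·456876)] = (1/2)[21 + √1827945] ≈ (1/2)(21 + 1352.0152) = 686.5076.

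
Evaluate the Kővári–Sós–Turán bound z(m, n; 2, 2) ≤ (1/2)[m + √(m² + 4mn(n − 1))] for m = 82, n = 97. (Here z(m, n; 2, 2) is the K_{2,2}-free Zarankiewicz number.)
z(82, 97; 2, 2) ≤ (1/2)[82 + √(82² + 4·82·97·96)] = (1/2)[82 + √3061060] = 915.7943

Kővári–Sós–Turán: let r_1, ..., r_82 be the row sums and z = Σ r_i the total number of 1s. Each pair of columns can share at most one row with both entries 1 (else a 2×2 all-ones block appears), so Σ_i C(r_i, 2) ≤ C(97, 2) = 4656. By convexity Σ_i C(r_i, 2) ≥ 82·C(z/82, 2) = z(z − 82)/(2·82), giving z² − 82z − 82·97·96 ≤ 0 and hence z ≤ (1/2)[82 + √(6724 + 4·763584)] = (1/2)[82 + √3061060] ≈ (1/2)(82 + 1749.5885) = 915.7943.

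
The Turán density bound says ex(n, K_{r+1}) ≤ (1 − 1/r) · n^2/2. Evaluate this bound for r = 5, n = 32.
Turán density bound = (4/5) · 32^2/2 = 2048/5 ≈ 409.6

Turán's theorem: ex(n, K_{r+1}) is achieved by the complete r-partite Turán graph T(n, r) with parts as balanced as possible, and is at most (1 − 1/r) · n^2/2. For r = 5, n = 32: the density bound is (4/5) · 1024/2 = 2048/5 ≈ 409.6. The integer-valued extremum is e(T(32, 5)) = 409, which is strictly less than the density bound 2048/5 since 5 ∤ 32 (the parts of T(32, 5) cannot all be equal).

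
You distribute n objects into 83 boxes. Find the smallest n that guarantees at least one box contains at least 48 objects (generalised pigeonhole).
n = (48 − 1)·83 + 1 = 3902

By the generalised pigeonhole principle, to guarantee some box contains ≥ r objects we need more than (r − 1) · k objects total. Threshold: n = (r − 1) · k + 1. With r = 48 and k = 83: n = 47 · 83 + 1 = 3901 + 1 = 3902. For n = 3901 = 47 · 83, we can put exactly 47 objects in every box, avoiding 48 in any single one — so 3902 is tight.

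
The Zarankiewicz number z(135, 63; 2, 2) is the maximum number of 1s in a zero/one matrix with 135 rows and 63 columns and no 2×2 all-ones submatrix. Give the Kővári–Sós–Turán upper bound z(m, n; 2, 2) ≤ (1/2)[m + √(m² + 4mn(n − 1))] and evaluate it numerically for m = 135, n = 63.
z(135, 63; 2, 2) ≤ (1/2)[135 + √(135² + 4·135·63·62)] = (1/2)[135 + √2127465] = 796.7916

Kővári–Sós–Turán: let r_1, ..., r_135 be the row sums and z = Σ r_i the total number of 1s. Each pair of columns can share at most one row with both entries 1 (else a 2×2 all-ones block appears), so Σ_i C(r_i, 2) ≤ C(63, 2) = 1953. By convexity Σ_i C(r_i, 2) ≥ 135·C(z/135, 2) = z(z − 135)/(2·135), giving z² − 135z − 135·63·62 ≤ 0 and hence z ≤ (1/2)[135 + √(18225 + 4·527310)] = (1/2)[135 + √2127465] ≈ (1/2)(135 + 1458.5832) = 796.7916.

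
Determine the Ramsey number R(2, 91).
R(2, 91) = 91

R(2, k) = k for all k ≥ 2: in a 2-colouring of K_k, either some edge is red (a red K_2) or all edges are blue (a blue K_k). And K_{90} coloured all-blue has no blue K_91, so R(2, 91) > 90. Hence R(2, 91) = 91.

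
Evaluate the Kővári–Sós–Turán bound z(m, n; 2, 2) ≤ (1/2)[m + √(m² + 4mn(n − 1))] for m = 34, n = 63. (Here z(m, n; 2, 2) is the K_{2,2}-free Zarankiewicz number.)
z(34, 63; 2, 2) ≤ (1/2)[34 + √(34² + 4·34·63·62)] = (1/2)[34 + √532372] = 381.8191

Kővári–Sós–Turán: let r_1, ..., r_34 be the row sums and z = Σ r_i the total number of 1s. Each pair of columns can share at most one row with both entries 1 (else a 2×2 all-ones block appears), so Σ_i C(r_i, 2) ≤ C(63, 2) = 1953. By convexity Σ_i C(r_i, 2) ≥ 34·C(z/34, 2) = z(z − 34)/(2·34), giving z² − 34z − 34·63·62 ≤ 0 and hence z ≤ (1/2)[34 + √(1156 + 4·132804)] = (1/2)[34 + √532372] ≈ (1/2)(34 + 729.6383) = 381.8191.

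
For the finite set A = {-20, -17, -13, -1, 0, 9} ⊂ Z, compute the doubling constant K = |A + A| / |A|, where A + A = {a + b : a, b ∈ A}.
K = |A + A| / |A| = 21/6 = 7/2

Enumerate A + A = {a + b : a, b ∈ A}. With |A| = 6, there are |A|^2 = 36 ordered sum pairs; collecting distinct values, A + A = {-40, -37, -34, -33, -30, -26, -21, -20, -18, -17, -14, -13, -11, -8, -4, -2, -1, 0, 8, 9, 18}, so |A + A| = 21. Thus K = 21/6 = 7/2. For comparison, the minimum possible |A + A| over all 6-element sets is 2·6 − 1 = 11 (so min K = 11/6), attained only by arithmetic progressions.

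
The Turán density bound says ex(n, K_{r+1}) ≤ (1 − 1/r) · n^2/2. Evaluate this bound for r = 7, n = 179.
Turán density bound = (6/7) · 179^2/2 = 96123/7 ≈ 13731.8571

Turán's theorem: ex(n, K_{r+1}) is achieved by the complete r-partite Turán graph T(n, r) with parts as balanced as possible, and is at most (1 − 1/r) · n^2/2. For r = 7, n = 179: the density bound is (6/7) · 32041/2 = 96123/7 ≈ 13731.8571. The integer-valued extremum is e(T(179, 7)) = 13731, which is strictly less than the density bound 96123/7 since 7 ∤ 179 (the parts of T(179, 7) cannot all be equal).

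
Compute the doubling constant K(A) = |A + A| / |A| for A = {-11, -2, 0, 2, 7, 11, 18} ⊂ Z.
K = |A + A| / |A| = 22/7

Enumerate A + A = {a + b : a, b ∈ A}. With |A| = 7, there are |A|^2 = 49 ordered sum pairs; collecting distinct values, A + A = {-22, -13, -11, -9, -4, -2, 0, 2, 4, 5, 7, 9, 11, 13, 14, 16, 18, 20, 22, 25, 29, 36}, so |A + A| = 22. Thus K = 22/7. For comparison, the minimum possible |A + A| over all 7-element sets is 2·7 − 1 = 13 (so min K = 13/7), attained only by arithmetic progressions.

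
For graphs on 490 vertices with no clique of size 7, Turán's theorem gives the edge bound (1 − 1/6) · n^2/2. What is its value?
Turán density bound = (5/6) · 490^2/2 = 300125/3 ≈ 100041.6667

Turán's theorem: ex(n, K_{r+1}) is achieved by the complete r-partite Turán graph T(n, r) with parts as balanced as possible, and is at most (1 − 1/r) · n^2/2. For r = 6, n = 490: the density bound is (5/6) · 240100/2 = 300125/3 ≈ 100041.6667. The integer-valued extremum is e(T(490, 6)) = 100041, which is strictly less than the density bound 300125/3 since 6 ∤ 490 (the parts of T(490, 6) cannot all be equal).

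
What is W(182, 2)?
W(182, 2) = 182 + 1 = 183

A 2-term AP is any pair of integers, so a monochromatic 2-AP exists iff some colour is used at least twice. With 182 colours, the colouring i ↦ i on {1, ..., 182} uses each colour once, avoiding any monochromatic pair, so W(182, 2) > 182. For {1, ..., 183}, pigeonhole forces two integers of the same colour, which form a monochromatic 2-AP. Hence W(182, 2) = 183.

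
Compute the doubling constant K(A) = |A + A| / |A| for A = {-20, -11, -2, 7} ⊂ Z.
K = |A + A| / |A| = 7/4

Enumerate A + A = {a + b : a, b ∈ A}. With |A| = 4, there are |A|^2 = 16 ordered sum pairs; collecting distinct values, A + A = {-40, -31, -22, -13, -4, 5, 14}, so |A + A| = 7. Thus K = 7/4. Here |A + A| = 2|A| − 1 = 7, the minimum possible — so K = 7/4 is minimal, which holds iff A is an arithmetic progression.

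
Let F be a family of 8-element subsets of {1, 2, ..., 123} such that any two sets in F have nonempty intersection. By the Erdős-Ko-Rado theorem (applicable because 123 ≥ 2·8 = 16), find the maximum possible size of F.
max |F| = C(122, 7) = 66983637864

The Erdős-Ko-Rado theorem states: for n ≥ 2k, an intersecting family of k-subsets of an n-element set has size at most C(n − 1, k − 1), with equality for 'star' families {A ⊆ [n] : |A| = k, i ∈ A} (fix an element i). For n = 123, k = 8: C(122, 7) = 66983637864.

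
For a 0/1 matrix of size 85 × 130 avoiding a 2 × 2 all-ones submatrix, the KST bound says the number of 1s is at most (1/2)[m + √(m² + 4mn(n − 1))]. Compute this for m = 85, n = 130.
z(85, 130; 2, 2) ≤ (1/2)[85 + √(85² + 4·85·130·129)] = (1/2)[85 + √5709025] = 1237.1783

Kővári–Sós–Turán: let r_1, ..., r_85 be the row sums and z = Σ r_i the total number of 1s. Each pair of columns can share at most one row with both entries 1 (else a 2×2 all-ones block appears), so Σ_i C(r_i, 2) ≤ C(130, 2) = 8385. By convexity Σ_i C(r_i, 2) ≥ 85·C(z/85, 2) = z(z − 85)/(2·85), giving z² − 85z − 85·130·129 ≤ 0 and hence z ≤ (1/2)[85 + √(7225 + 4·1425450)] = (1/2)[85 + √5709025] ≈ (1/2)(85 + 2389.3566) = 1237.1783.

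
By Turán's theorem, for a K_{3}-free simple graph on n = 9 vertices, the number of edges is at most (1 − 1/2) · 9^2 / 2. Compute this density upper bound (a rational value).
Turán density bound = (1/2) · 9^2/2 = 81/4 ≈ 20.25

Turán's theorem: ex(n, K_{r+1}) is achieved by the complete r-partite Turán graph T(n, r) with parts as balanced as possible, and is at most (1 − 1/r) · n^2/2. For r = 2, n = 9: the density bound is (1/2) · 81/2 = 81/4 ≈ 20.25. The integer-valued extremum is e(T(9, 2)) = 20, which is strictly less than the density bound 81/4 since 2 ∤ 9 (the parts of T(9, 2) cannot all be equal).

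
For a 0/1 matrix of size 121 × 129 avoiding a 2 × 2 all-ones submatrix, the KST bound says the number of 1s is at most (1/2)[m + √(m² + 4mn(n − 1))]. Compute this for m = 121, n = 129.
z(121, 129; 2, 2) ≤ (1/2)[121 + √(121² + 4·121·129·128)] = (1/2)[121 + √8006449] = 1475.2835

Kővári–Sós–Turán: let r_1, ..., r_121 be the row sums and z = Σ r_i the total number of 1s. Each pair of columns can share at most one row with both entries 1 (else a 2×2 all-ones block appears), so Σ_i C(r_i, 2) ≤ C(129, 2) = 8256. By convexity Σ_i C(r_i, 2) ≥ 121·C(z/121, 2) = z(z − 121)/(2·121), giving z² − 121z − 121·129·128 ≤ 0 and hence z ≤ (1/2)[121 + √(14641 + 4·1997952)] = (1/2)[121 + √8006449] ≈ (1/2)(121 + 2829.5669) = 1475.2835.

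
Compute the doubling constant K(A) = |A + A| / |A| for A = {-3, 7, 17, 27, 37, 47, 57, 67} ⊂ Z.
K = |A + A| / |A| = 15/8

Enumerate A + A = {a + b : a, b ∈ A}. With |A| = 8, there are |A|^2 = 64 ordered sum pairs; collecting distinct values, A + A = {-6, 4, 14, 24, 34, 44, 54, 64, 74, 84, 94, 104, 114, 124, 134}, so |A + A| = 15. Thus K = 15/8. Here |A + A| = 2|A| − 1 = 15, the minimum possible — so K = 15/8 is minimal, which holds iff A is an arithmetic progression.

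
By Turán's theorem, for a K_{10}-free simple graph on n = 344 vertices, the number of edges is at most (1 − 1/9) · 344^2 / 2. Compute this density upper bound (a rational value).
Turán density bound = (8/9) · 344^2/2 = 473344/9 ≈ 52593.7778

Turán's theorem: ex(n, K_{r+1}) is achieved by the complete r-partite Turán graph T(n, r) with parts as balanced as possible, and is at most (1 − 1/r) · n^2/2. For r = 9, n = 344: the density bound is (8/9) · 118336/2 = 473344/9 ≈ 52593.7778. The integer-valued extremum is e(T(344, 9)) = 52593, which is strictly less than the density bound 473344/9 since 9 ∤ 344 (the parts of T(344, 9) cannot all be equal).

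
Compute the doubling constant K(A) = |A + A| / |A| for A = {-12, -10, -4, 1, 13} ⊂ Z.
K = |A + A| / |A| = 15/5 = 3

Enumerate A + A = {a + b : a, b ∈ A}. With |A| = 5, there are |A|^2 = 25 ordered sum pairs; collecting distinct values, A + A = {-24, -22, -20, -16, -14, -11, -9, -8, -3, 1, 2, 3, 9, 14, 26}, so |A + A| = 15. Thus K = 15/5 = 3. For comparison, the minimum possible |A + A| over all 5-element sets is 2·5 − 1 = 9 (so min K = 9/5), attained only by arithmetic progressions.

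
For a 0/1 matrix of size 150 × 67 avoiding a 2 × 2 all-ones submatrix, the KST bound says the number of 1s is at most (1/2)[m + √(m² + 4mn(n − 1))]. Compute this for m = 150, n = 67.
z(150, 67; 2, 2) ≤ (1/2)[150 + √(150² + 4·150·67·66)] = (1/2)[150 + √2675700] = 892.8784

Kővári–Sós–Turán: let r_1, ..., r_150 be the row sums and z = Σ r_i the total number of 1s. Each pair of columns can share at most one row with both entries 1 (else a 2×2 all-ones block appears), so Σ_i C(r_i, 2) ≤ C(67, 2) = 2211. By convexity Σ_i C(r_i, 2) ≥ 150·C(z/150, 2) = z(z − 150)/(2·150), giving z² − 150z − 150·67·66 ≤ 0 and hence z ≤ (1/2)[150 + √(22500 + 4·663300)] = (1/2)[150 + √2675700] ≈ (1/2)(150 + 1635.7567) = 892.8784.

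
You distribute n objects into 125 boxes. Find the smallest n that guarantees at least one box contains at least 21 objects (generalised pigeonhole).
n = (21 − 1)·125 + 1 = 2501

By the generalised pigeonhole principle, to guarantee some box contains ≥ r objects we need more than (r − 1) · k objects total. Threshold: n = (r − 1) · k + 1. With r = 21 and k = 125: n = 20 · 125 + 1 = 2500 + 1 = 2501. For n = 2500 = 20 · 125, we can put exactly 20 objects in every box, avoiding 21 in any single one — so 2501 is tight.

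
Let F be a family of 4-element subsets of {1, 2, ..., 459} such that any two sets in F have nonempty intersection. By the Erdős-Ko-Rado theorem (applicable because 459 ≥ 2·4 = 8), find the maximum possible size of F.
max |F| = C(458, 3) = 15907256

Erdős-Ko-Rado (1961): when n ≥ 2k, max |F| = C(n−1, k−1). The bound is attained by the star {A : i ∈ A} for any fixed i ∈ [n]. Here C(459−1, 4−1) = C(458, 3) = 15907256.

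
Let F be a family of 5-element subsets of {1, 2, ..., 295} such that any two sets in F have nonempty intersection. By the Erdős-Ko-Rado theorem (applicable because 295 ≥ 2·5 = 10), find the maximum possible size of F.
max |F| = C(294, 4) = 304985751

Erdős-Ko-Rado (1961): when n ≥ 2k, max |F| = C(n−1, k−1). The bound is attained by the star {A : i ∈ A} for any fixed i ∈ [n]. Here C(295−1, 5−1) = C(294, 4) = 304985751.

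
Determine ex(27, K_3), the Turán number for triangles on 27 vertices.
ex(27, K_3) = ⌊27^2/4⌋ = 182

Mantel (1907): a triangle-free graph on n vertices has at most ⌊n^2/4⌋ edges, with equality for the complete bipartite graph K_{⌊n/2⌋, ⌈n/2⌉}. For n = 27: ⌊27^2/4⌋ = ⌊729/4⌋ = 182. The extremal graph is K_{13, 14}, which has 13·14 = 182 edges.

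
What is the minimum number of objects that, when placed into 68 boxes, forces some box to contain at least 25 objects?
n = (25 − 1)·68 + 1 = 1633

By the generalised pigeonhole principle, to guarantee some box contains ≥ r objects we need more than (r − 1) · k objects total. Threshold: n = (r − 1) · k + 1. With r = 25 and k = 68: n = 24 · 68 + 1 = 1632 + 1 = 1633. For n = 1632 = 24 · 68, we can put exactly 24 objects in every box, avoiding 25 in any single one — so 1633 is tight.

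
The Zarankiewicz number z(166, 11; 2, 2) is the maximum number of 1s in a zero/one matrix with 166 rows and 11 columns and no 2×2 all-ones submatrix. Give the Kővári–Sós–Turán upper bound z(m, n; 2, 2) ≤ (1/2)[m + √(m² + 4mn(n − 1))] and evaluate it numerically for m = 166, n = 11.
z(166, 11; 2, 2) ≤ (1/2)[166 + √(166² + 4·166·11·10)] = (1/2)[166 + √100596] = 241.5844

Kővári–Sós–Turán: let r_1, ..., r_166 be the row sums and z = Σ r_i the total number of 1s. Each pair of columns can share at most one row with both entries 1 (else a 2×2 all-ones block appears), so Σ_i C(r_i, 2) ≤ C(11, 2) = 55. By convexity Σ_i C(r_i, 2) ≥ 166·C(z/166, 2) = z(z − 166)/(2·166), giving z² − 166z − 166·11·10 ≤ 0 and hence z ≤ (1/2)[166 + √(27556 + 4·18260)] = (1/2)[166 + √100596] ≈ (1/2)(166 + 317.1687) = 241.5844.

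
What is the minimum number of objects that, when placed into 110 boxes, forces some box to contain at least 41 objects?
n = (41 − 1)·110 + 1 = 4401

By the generalised pigeonhole principle, to guarantee some box contains ≥ r objects we need more than (r − 1) · k objects total. Threshold: n = (r − 1) · k + 1. With r = 41 and k = 110: n = 40 · 110 + 1 = 4400 + 1 = 4401. For n = 4400 = 40 · 110, we can put exactly 40 objects in every box, avoiding 41 in any single one — so 4401 is tight.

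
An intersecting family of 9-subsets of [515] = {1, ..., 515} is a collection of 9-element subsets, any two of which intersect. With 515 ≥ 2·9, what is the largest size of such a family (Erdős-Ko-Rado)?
max |F| = C(514, 8) = 114395897999118528

Erdős-Ko-Rado (1961): when n ≥ 2k, max |F| = C(n−1, k−1). The bound is attained by the star {A : i ∈ A} for any fixed i ∈ [n]. Here C(515−1, 9−1) = C(514, 8) = 114395897999118528.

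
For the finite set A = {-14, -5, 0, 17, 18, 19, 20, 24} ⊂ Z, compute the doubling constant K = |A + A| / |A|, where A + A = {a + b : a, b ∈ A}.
K = |A + A| / |A| = 32/8 = 4

Enumerate A + A = {a + b : a, b ∈ A}. With |A| = 8, there are |A|^2 = 64 ordered sum pairs; collecting distinct values, A + A = {-28, -19, -14, -10, -5, 0, 3, 4, 5, 6, 10, 12, 13, 14, 15, 17, 18, 19, 20, 24, 34, 35, 36, 37, 38, 39, 40, 41, 42, 43, 44, 48}, so |A + A| = 32. Thus K = 32/8 = 4. For comparison, the minimum possible |A + A| over all 8-element sets is 2·8 − 1 = 15 (so min K = 15/8), attained only by arithmetic progressions.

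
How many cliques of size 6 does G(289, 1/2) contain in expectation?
E[# K_6] = C(289, 6) · (1/2)^C(6, 2) = 768013694448 / 2^15 = 48000855903/2048 ≈ 23437917.921387

For each 6-subset S of vertices (there are C(289, 6) = 768013694448 such S), let X_S = 1 if S induces a K_6 (all C(6, 2) = 15 edges present). Then P(X_S = 1) = (1/2)^15 = 1/32768. By linearity of expectation, E[# K_6] = C(289, 6) · (1/2)^15 = 768013694448 / 32768 = 48000855903/2048 ≈ 23437917.921387.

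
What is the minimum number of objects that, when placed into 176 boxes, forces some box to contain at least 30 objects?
n = (30 − 1)·176 + 1 = 5105

By the generalised pigeonhole principle, to guarantee some box contains ≥ r objects we need more than (r − 1) · k objects total. Threshold: n = (r − 1) · k + 1. With r = 30 and k = 176: n = 29 · 176 + 1 = 5104 + 1 = 5105. For n = 5104 = 29 · 176, we can put exactly 29 objects in every box, avoiding 30 in any single one — so 5105 is tight.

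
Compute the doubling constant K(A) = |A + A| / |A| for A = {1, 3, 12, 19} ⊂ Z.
K = |A + A| / |A| = 10/4 = 5/2

Enumerate A + A = {a + b : a, b ∈ A}. With |A| = 4, there are |A|^2 = 16 ordered sum pairs; collecting distinct values, A + A = {2, 4, 6, 13, 15, 20, 22, 24, 31, 38}, so |A + A| = 10. Thus K = 10/4 = 5/2. For comparison, the minimum possible |A + A| over all 4-element sets is 2·4 − 1 = 7 (so min K = 7/4), attained only by arithmetic progressions.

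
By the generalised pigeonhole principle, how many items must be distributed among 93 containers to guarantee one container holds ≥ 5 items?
n = (5 − 1)·93 + 1 = 373

By the generalised pigeonhole principle, to guarantee some box contains ≥ r objects we need more than (r − 1) · k objects total. Threshold: n = (r − 1) · k + 1. With r = 5 and k = 93: n = 4 · 93 + 1 = 372 + 1 = 373. For n = 372 = 4 · 93, we can put exactly 4 objects in every box, avoiding 5 in any single one — so 373 is tight.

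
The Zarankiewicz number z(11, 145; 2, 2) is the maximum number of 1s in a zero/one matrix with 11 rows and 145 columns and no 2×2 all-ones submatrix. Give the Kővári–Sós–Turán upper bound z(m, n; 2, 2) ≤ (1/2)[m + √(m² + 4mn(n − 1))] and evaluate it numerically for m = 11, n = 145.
z(11, 145; 2, 2) ≤ (1/2)[11 + √(11² + 4·11·145·144)] = (1/2)[11 + √918841] = 484.781

Kővári–Sós–Turán: let r_1, ..., r_11 be the row sums and z = Σ r_i the total number of 1s. Each pair of columns can share at most one row with both entries 1 (else a 2×2 all-ones block appears), so Σ_i C(r_i, 2) ≤ C(145, 2) = 10440. By convexity Σ_i C(r_i, 2) ≥ 11·C(z/11, 2) = z(z − 11)/(2·11), giving z² − 11z − 11·145·144 ≤ 0 and hence z ≤ (1/2)[11 + √(121 + 4·229680)] = (1/2)[11 + √918841] ≈ (1/2)(11 + 958.5619) = 484.781.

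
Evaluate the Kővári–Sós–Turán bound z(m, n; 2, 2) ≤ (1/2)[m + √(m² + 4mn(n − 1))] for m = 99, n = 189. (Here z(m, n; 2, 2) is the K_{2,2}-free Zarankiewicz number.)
z(99, 189; 2, 2) ≤ (1/2)[99 + √(99² + 4·99·189·188)] = (1/2)[99 + √14080473] = 1925.6978

Kővári–Sós–Turán: let r_1, ..., r_99 be the row sums and z = Σ r_i the total number of 1s. Each pair of columns can share at most one row with both entries 1 (else a 2×2 all-ones block appears), so Σ_i C(r_i, 2) ≤ C(189, 2) = 17766. By convexity Σ_i C(r_i, 2) ≥ 99·C(z/99, 2) = z(z − 99)/(2·99), giving z² − 99z − 99·189·188 ≤ 0 and hence z ≤ (1/2)[99 + √(9801 + 4·3517668)] = (1/2)[99 + √14080473] ≈ (1/2)(99 + 3752.3956) = 1925.6978.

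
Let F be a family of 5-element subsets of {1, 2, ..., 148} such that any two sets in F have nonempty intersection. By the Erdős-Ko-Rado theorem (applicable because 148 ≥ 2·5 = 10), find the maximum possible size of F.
max |F| = C(147, 4) = 18671940

The Erdős-Ko-Rado theorem states: for n ≥ 2k, an intersecting family of k-subsets of an n-element set has size at most C(n − 1, k − 1), with equality for 'star' families {A ⊆ [n] : |A| = k, i ∈ A} (fix an element i). For n = 148, k = 5: C(147, 4) = 18671940.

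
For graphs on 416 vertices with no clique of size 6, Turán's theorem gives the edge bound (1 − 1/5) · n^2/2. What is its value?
Turán density bound = (4/5) · 416^2/2 = 346112/5 ≈ 69222.4

Turán's theorem: ex(n, K_{r+1}) is achieved by the complete r-partite Turán graph T(n, r) with parts as balanced as possible, and is at most (1 − 1/r) · n^2/2. For r = 5, n = 416: the density bound is (4/5) · 173056/2 = 346112/5 ≈ 69222.4. The integer-valued extremum is e(T(416, 5)) = 69222, which is strictly less than the density bound 346112/5 since 5 ∤ 416 (the parts of T(416, 5) cannot all be equal).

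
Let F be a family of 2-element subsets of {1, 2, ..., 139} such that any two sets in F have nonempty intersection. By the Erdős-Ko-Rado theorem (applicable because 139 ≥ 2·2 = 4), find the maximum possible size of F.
max |F| = C(138, 1) = 138

Erdős-Ko-Rado (1961): when n ≥ 2k, max |F| = C(n−1, k−1). The bound is attained by the star {A : i ∈ A} for any fixed i ∈ [n]. Here C(139−1, 2−1) = C(138, 1) = 138.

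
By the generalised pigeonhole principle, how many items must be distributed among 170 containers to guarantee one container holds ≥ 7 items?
n = (7 − 1)·170 + 1 = 1021

By the generalised pigeonhole principle, to guarantee some box contains ≥ r objects we need more than (r − 1) · k objects total. Threshold: n = (r − 1) · k + 1. With r = 7 and k = 170: n = 6 · 170 + 1 = 1020 + 1 = 1021. For n = 1020 = 6 · 170, we can put exactly 6 objects in every box, avoiding 7 in any single one — so 1021 is tight.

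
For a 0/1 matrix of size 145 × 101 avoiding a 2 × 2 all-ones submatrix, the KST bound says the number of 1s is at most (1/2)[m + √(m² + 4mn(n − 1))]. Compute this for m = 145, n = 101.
z(145, 101; 2, 2) ≤ (1/2)[145 + √(145² + 4·145·101·100)] = (1/2)[145 + √5879025] = 1284.835

Kővári–Sós–Turán: let r_1, ..., r_145 be the row sums and z = Σ r_i the total number of 1s. Each pair of columns can share at most one row with both entries 1 (else a 2×2 all-ones block appears), so Σ_i C(r_i, 2) ≤ C(101, 2) = 5050. By convexity Σ_i C(r_i, 2) ≥ 145·C(z/145, 2) = z(z − 145)/(2·145), giving z² − 145z − 145·101·100 ≤ 0 and hence z ≤ (1/2)[145 + √(21025 + 4·1464500)] = (1/2)[145 + √5879025] ≈ (1/2)(145 + 2424.6701) = 1284.835.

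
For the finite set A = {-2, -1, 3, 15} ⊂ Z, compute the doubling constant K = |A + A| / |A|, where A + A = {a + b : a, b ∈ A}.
K = |A + A| / |A| = 10/4 = 5/2

Enumerate A + A = {a + b : a, b ∈ A}. With |A| = 4, there are |A|^2 = 16 ordered sum pairs; collecting distinct values, A + A = {-4, -3, -2, 1, 2, 6, 13, 14, 18, 30}, so |A + A| = 10. Thus K = 10/4 = 5/2. For comparison, the minimum possible |A + A| over all 4-element sets is 2·4 − 1 = 7 (so min K = 7/4), attained only by arithmetic progressions.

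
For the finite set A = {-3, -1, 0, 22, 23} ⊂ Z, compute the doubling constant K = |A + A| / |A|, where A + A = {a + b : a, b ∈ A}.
K = |A + A| / |A| = 14/5

Enumerate A + A = {a + b : a, b ∈ A}. With |A| = 5, there are |A|^2 = 25 ordered sum pairs; collecting distinct values, A + A = {-6, -4, -3, -2, -1, 0, 19, 20, 21, 22, 23, 44, 45, 46}, so |A + A| = 14. Thus K = 14/5. For comparison, the minimum possible |A + A| over all 5-element sets is 2·5 − 1 = 9 (so min K = 9/5), attained only by arithmetic progressions.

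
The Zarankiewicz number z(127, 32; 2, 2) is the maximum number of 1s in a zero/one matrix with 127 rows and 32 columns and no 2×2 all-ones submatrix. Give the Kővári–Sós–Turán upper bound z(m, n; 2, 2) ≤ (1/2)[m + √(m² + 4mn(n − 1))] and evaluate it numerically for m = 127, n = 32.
z(127, 32; 2, 2) ≤ (1/2)[127 + √(127² + 4·127·32·31)] = (1/2)[127 + √520065] = 424.0777

Kővári–Sós–Turán: let r_1, ..., r_127 be the row sums and z = Σ r_i the total number of 1s. Each pair of columns can share at most one row with both entries 1 (else a 2×2 all-ones block appears), so Σ_i C(r_i, 2) ≤ C(32, 2) = 496. By convexity Σ_i C(r_i, 2) ≥ 127·C(z/127, 2) = z(z − 127)/(2·127), giving z² − 127z − 127·32·31 ≤ 0 and hence z ≤ (1/2)[127 + √(16129 + 4·125984)] = (1/2)[127 + √520065] ≈ (1/2)(127 + 721.1553) = 424.0777.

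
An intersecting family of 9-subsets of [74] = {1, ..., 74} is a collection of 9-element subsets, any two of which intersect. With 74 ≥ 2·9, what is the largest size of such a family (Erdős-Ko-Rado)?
max |F| = C(73, 8) = 13442126049

The Erdős-Ko-Rado theorem states: for n ≥ 2k, an intersecting family of k-subsets of an n-element set has size at most C(n − 1, k − 1), with equality for 'star' families {A ⊆ [n] : |A| = k, i ∈ A} (fix an element i). For n = 74, k = 9: C(73, 8) = 13442126049.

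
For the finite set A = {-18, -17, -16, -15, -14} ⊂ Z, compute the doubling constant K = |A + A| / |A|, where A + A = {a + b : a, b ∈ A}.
K = |A + A| / |A| = 9/5

Enumerate A + A = {a + b : a, b ∈ A}. With |A| = 5, there are |A|^2 = 25 ordered sum pairs; collecting distinct values, A + A = {-36, -35, -34, -33, -32, -31, -30, -29, -28}, so |A + A| = 9. Thus K = 9/5. Here |A + A| = 2|A| − 1 = 9, the minimum possible — so K = 9/5 is minimal, which holds iff A is an arithmetic progression.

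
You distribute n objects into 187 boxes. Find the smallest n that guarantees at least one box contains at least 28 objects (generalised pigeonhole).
n = (28 − 1)·187 + 1 = 5050

By the generalised pigeonhole principle, to guarantee some box contains ≥ r objects we need more than (r − 1) · k objects total. Threshold: n = (r − 1) · k + 1. With r = 28 and k = 187: n = 27 · 187 + 1 = 5049 + 1 = 5050. For n = 5049 = 27 · 187, we can put exactly 27 objects in every box, avoiding 28 in any single one — so 5050 is tight.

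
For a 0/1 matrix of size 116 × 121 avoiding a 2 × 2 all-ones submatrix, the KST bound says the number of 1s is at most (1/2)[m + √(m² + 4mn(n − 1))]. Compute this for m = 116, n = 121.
z(116, 121; 2, 2) ≤ (1/2)[116 + √(116² + 4·116·121·120)] = (1/2)[116 + √6750736] = 1357.1089

Kővári–Sós–Turán: let r_1, ..., r_116 be the row sums and z = Σ r_i the total number of 1s. Each pair of columns can share at most one row with both entries 1 (else a 2×2 all-ones block appears), so Σ_i C(r_i, 2) ≤ C(121, 2) = 7260. By convexity Σ_i C(r_i, 2) ≥ 116·C(z/116, 2) = z(z − 116)/(2·116), giving z² − 116z − 116·121·120 ≤ 0 and hence z ≤ (1/2)[116 + √(13456 + 4·1684320)] = (1/2)[116 + √6750736] ≈ (1/2)(116 + 2598.2179) = 1357.1089.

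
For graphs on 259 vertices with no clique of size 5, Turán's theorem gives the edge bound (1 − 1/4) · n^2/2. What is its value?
Turán density bound = (3/4) · 259^2/2 = 201243/8 ≈ 25155.375

Turán's theorem: ex(n, K_{r+1}) is achieved by the complete r-partite Turán graph T(n, r) with parts as balanced as possible, and is at most (1 − 1/r) · n^2/2. For r = 4, n = 259: the density bound is (3/4) · 67081/2 = 201243/8 ≈ 25155.375. The integer-valued extremum is e(T(259, 4)) = 25155, which is strictly less than the density bound 201243/8 since 4 ∤ 259 (the parts of T(259, 4) cannot all be equal).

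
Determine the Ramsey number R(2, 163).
R(2, 163) = 163

R(2, k) = k for all k ≥ 2: in a 2-colouring of K_k, either some edge is red (a red K_2) or all edges are blue (a blue K_k). And K_{162} coloured all-blue has no blue K_163, so R(2, 163) > 162. Hence R(2, 163) = 163.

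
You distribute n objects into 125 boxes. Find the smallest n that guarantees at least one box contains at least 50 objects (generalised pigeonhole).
n = (50 − 1)·125 + 1 = 6126

By the generalised pigeonhole principle, to guarantee some box contains ≥ r objects we need more than (r − 1) · k objects total. Threshold: n = (r − 1) · k + 1. With r = 50 and k = 125: n = 49 · 125 + 1 = 6125 + 1 = 6126. For n = 6125 = 49 · 125, we can put exactly 49 objects in every box, avoiding 50 in any single one — so 6126 is tight.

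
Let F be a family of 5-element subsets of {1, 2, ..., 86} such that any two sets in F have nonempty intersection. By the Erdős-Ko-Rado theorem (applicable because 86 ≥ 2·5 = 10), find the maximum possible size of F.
max |F| = C(85, 4) = 2024785

The Erdős-Ko-Rado theorem states: for n ≥ 2k, an intersecting family of k-subsets of an n-element set has size at most C(n − 1, k − 1), with equality for 'star' families {A ⊆ [n] : |A| = k, i ∈ A} (fix an element i). For n = 86, k = 5: C(85, 4) = 2024785.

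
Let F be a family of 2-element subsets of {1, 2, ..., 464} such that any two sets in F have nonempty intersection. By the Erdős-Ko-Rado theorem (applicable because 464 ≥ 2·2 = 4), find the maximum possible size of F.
max |F| = C(463, 1) = 463

Erdős-Ko-Rado (1961): when n ≥ 2k, max |F| = C(n−1, k−1). The bound is attained by the star {A : i ∈ A} for any fixed i ∈ [n]. Here C(464−1, 2−1) = C(463, 1) = 463.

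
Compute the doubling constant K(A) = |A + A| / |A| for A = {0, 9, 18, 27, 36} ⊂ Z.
K = |A + A| / |A| = 9/5

Enumerate A + A = {a + b : a, b ∈ A}. With |A| = 5, there are |A|^2 = 25 ordered sum pairs; collecting distinct values, A + A = {0, 9, 18, 27, 36, 45, 54, 63, 72}, so |A + A| = 9. Thus K = 9/5. Here |A + A| = 2|A| − 1 = 9, the minimum possible — so K = 9/5 is minimal, which holds iff A is an arithmetic progression.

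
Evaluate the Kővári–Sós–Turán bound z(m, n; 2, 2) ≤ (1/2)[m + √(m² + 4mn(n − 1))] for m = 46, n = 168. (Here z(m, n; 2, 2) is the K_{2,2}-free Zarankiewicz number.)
z(46, 168; 2, 2) ≤ (1/2)[46 + √(46² + 4·46·168·167)] = (1/2)[46 + √5164420] = 1159.268

Kővári–Sós–Turán: let r_1, ..., r_46 be the row sums and z = Σ r_i the total number of 1s. Each pair of columns can share at most one row with both entries 1 (else a 2×2 all-ones block appears), so Σ_i C(r_i, 2) ≤ C(168, 2) = 14028. By convexity Σ_i C(r_i, 2) ≥ 46·C(z/46, 2) = z(z − 46)/(2·46), giving z² − 46z − 46·168·167 ≤ 0 and hence z ≤ (1/2)[46 + √(2116 + 4·1290576)] = (1/2)[46 + √5164420] ≈ (1/2)(46 + 2272.536) = 1159.268.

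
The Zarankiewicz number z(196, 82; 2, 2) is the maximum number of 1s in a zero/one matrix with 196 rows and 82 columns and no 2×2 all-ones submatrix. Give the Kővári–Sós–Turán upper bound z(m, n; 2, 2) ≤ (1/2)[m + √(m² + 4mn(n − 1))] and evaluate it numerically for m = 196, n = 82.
z(196, 82; 2, 2) ≤ (1/2)[196 + √(196² + 4·196·82·81)] = (1/2)[196 + √5245744] = 1243.1795

Kővári–Sós–Turán: let r_1, ..., r_196 be the row sums and z = Σ r_i the total number of 1s. Each pair of columns can share at most one row with both entries 1 (else a 2×2 all-ones block appears), so Σ_i C(r_i, 2) ≤ C(82, 2) = 3321. By convexity Σ_i C(r_i, 2) ≥ 196·C(z/196, 2) = z(z − 196)/(2·196), giving z² − 196z − 196·82·81 ≤ 0 and hence z ≤ (1/2)[196 + √(38416 + 4·1301832)] = (1/2)[196 + √5245744] ≈ (1/2)(196 + 2290.3589) = 1243.1795.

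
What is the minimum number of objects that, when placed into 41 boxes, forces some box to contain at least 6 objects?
n = (6 − 1)·41 + 1 = 206

By the generalised pigeonhole principle, to guarantee some box contains ≥ r objects we need more than (r − 1) · k objects total. Threshold: n = (r − 1) · k + 1. With r = 6 and k = 41: n = 5 · 41 + 1 = 205 + 1 = 206. For n = 205 = 5 · 41, we can put exactly 5 objects in every box, avoiding 6 in any single one — so 206 is tight.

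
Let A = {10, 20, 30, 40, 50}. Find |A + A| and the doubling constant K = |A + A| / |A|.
K = |A + A| / |A| = 9/5

Enumerate A + A = {a + b : a, b ∈ A}. With |A| = 5, there are |A|^2 = 25 ordered sum pairs; collecting distinct values, A + A = {20, 30, 40, 50, 60, 70, 80, 90, 100}, so |A + A| = 9. Thus K = 9/5. Here |A + A| = 2|A| − 1 = 9, the minimum possible — so K = 9/5 is minimal, which holds iff A is an arithmetic progression.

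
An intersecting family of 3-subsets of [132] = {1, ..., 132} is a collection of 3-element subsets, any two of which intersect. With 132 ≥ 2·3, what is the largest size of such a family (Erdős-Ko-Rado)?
max |F| = C(131, 2) = 8515

The Erdős-Ko-Rado theorem states: for n ≥ 2k, an intersecting family of k-subsets of an n-element set has size at most C(n − 1, k − 1), with equality for 'star' families {A ⊆ [n] : |A| = k, i ∈ A} (fix an element i). For n = 132, k = 3: C(131, 2) = 8515.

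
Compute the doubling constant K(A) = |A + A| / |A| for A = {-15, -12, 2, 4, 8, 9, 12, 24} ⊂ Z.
K = |A + A| / |A| = 33/8

Enumerate A + A = {a + b : a, b ∈ A}. With |A| = 8, there are |A|^2 = 64 ordered sum pairs; collecting distinct values, A + A = {-30, -27, -24, -13, -11, -10, -8, -7, -6, -4, -3, 0, 4, 6, 8, 9, 10, 11, 12, 13, 14, 16, 17, 18, 20, 21, 24, 26, 28, 32, 33, 36, 48}, so |A + A| = 33. Thus K = 33/8. For comparison, the minimum possible |A + A| over all 8-element sets is 2·8 − 1 = 15 (so min K = 15/8), attained only by arithmetic progressions.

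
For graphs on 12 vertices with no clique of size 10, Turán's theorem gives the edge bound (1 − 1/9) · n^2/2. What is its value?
Turán density bound = (8/9) · 12^2/2 = 64

Turán's theorem: ex(n, K_{r+1}) is achieved by the complete r-partite Turán graph T(n, r) with parts as balanced as possible, and is at most (1 − 1/r) · n^2/2. For r = 9, n = 12: the density bound is (8/9) · 144/2 = 64. The integer-valued extremum is e(T(12, 9)) = 63, which is strictly less than the density bound 64 since 9 ∤ 12 (the parts of T(12, 9) cannot all be equal).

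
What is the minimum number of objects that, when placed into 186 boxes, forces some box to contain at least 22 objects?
n = (22 − 1)·186 + 1 = 3907

By the generalised pigeonhole principle, to guarantee some box contains ≥ r objects we need more than (r − 1) · k objects total. Threshold: n = (r − 1) · k + 1. With r = 22 and k = 186: n = 21 · 186 + 1 = 3906 + 1 = 3907. For n = 3906 = 21 · 186, we can put exactly 21 objects in every box, avoiding 22 in any single one — so 3907 is tight.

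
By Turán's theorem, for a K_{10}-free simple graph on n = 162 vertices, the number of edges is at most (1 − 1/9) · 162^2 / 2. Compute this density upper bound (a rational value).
Turán density bound = (8/9) · 162^2/2 = 11664

Turán's theorem: ex(n, K_{r+1}) is achieved by the complete r-partite Turán graph T(n, r) with parts as balanced as possible, and is at most (1 − 1/r) · n^2/2. For r = 9, n = 162: the density bound is (8/9) · 26244/2 = 11664. Since 9 ∣ 162, the Turán graph T(162, 9) has parts of equal size 18, and its edge count e(T(162, 9)) = 11664 attains the density bound exactly.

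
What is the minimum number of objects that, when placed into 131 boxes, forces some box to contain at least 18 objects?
n = (18 − 1)·131 + 1 = 2228

By the generalised pigeonhole principle, to guarantee some box contains ≥ r objects we need more than (r − 1) · k objects total. Threshold: n = (r − 1) · k + 1. With r = 18 and k = 131: n = 17 · 131 + 1 = 2227 + 1 = 2228. For n = 2227 = 17 · 131, we can put exactly 17 objects in every box, avoiding 18 in any single one — so 2228 is tight.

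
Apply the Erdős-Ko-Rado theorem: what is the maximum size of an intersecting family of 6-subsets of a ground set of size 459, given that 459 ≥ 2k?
max |F| = C(458, 5) = 164298093596

Erdős-Ko-Rado (1961): when n ≥ 2k, max |F| = C(n−1, k−1). The bound is attained by the star {A : i ∈ A} for any fixed i ∈ [n]. Here C(459−1, 6−1) = C(458, 5) = 164298093596.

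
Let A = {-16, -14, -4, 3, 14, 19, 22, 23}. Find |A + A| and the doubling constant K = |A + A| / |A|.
K = |A + A| / |A| = 35/8

Enumerate A + A = {a + b : a, b ∈ A}. With |A| = 8, there are |A|^2 = 64 ordered sum pairs; collecting distinct values, A + A = {-32, -30, -28, -20, -18, -13, -11, -8, -2, -1, 0, 3, 5, 6, 7, 8, 9, 10, 15, 17, 18, 19, 22, 25, 26, 28, 33, 36, 37, 38, 41, 42, 44, 45, 46}, so |A + A| = 35. Thus K = 35/8. For comparison, the minimum possible |A + A| over all 8-element sets is 2·8 − 1 = 15 (so min K = 15/8), attained only by arithmetic progressions.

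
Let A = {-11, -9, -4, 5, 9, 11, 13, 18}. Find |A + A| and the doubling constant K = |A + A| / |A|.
K = |A + A| / |A| = 29/8

Enumerate A + A = {a + b : a, b ∈ A}. With |A| = 8, there are |A|^2 = 64 ordered sum pairs; collecting distinct values, A + A = {-22, -20, -18, -15, -13, -8, -6, -4, -2, 0, 1, 2, 4, 5, 7, 9, 10, 14, 16, 18, 20, 22, 23, 24, 26, 27, 29, 31, 36}, so |A + A| = 29. Thus K = 29/8. For comparison, the minimum possible |A + A| over all 8-element sets is 2·8 − 1 = 15 (so min K = 15/8), attained only by arithmetic progressions.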